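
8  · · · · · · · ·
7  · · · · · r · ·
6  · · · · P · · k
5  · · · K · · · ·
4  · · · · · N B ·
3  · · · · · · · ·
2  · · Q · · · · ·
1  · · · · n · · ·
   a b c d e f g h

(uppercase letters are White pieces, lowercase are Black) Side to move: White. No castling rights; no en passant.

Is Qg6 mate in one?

yes

After Qg6: black king on h6; in check: yes, from the white queen on g6.
King squares — g5: attacked by Qg6; h5: attacked by Nf4; g6: attacked by Nf4; g7: attacked by Qg6; h7: attacked by Qg6.
Black has no legal moves → checkmate.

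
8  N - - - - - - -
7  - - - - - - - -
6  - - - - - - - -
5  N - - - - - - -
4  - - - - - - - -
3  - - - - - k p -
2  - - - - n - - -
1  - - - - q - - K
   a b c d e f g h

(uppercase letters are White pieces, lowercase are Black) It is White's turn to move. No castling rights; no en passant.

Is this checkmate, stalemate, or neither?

checkmate

White to move; white king on h1.
In check: yes, from the black queen on e1.
King squares — g1: attacked by Qe1; g2: attacked by Kf3; h2: attacked by Pg3.
Legal moves for White: none.
In check with no legal moves → checkmate.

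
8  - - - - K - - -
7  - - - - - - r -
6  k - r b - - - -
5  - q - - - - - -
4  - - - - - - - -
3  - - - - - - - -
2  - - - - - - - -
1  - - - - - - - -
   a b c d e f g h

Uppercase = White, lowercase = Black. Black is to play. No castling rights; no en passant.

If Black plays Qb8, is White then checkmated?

After Qb8: white king on e8; in check: yes, from the black queen on b8.
King squares — d7: attacked by Rg7; e7: attacked by Bd6; f7: attacked by Rg7; d8: attacked by Qb8; f8: attacked by Bd6.
White has no legal moves → checkmate.

yes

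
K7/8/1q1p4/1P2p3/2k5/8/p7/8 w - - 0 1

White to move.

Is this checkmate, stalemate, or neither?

stalemate

White to move; white king on a8.
In check: no.
King squares — a7: attacked by Qb6; b7: attacked by Qb6; b8: attacked by Qb6.
Legal moves for White: none.
Not in check and no legal moves → stalemate.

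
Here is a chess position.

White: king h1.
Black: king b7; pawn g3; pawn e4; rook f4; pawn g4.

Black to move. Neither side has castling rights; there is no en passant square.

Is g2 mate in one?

no

After g2: white king on h1; in check: yes, from the black pawn on g2.
White has 3 legal replies: Kh2, Kxg2, Kg1.
In check but a legal move exists → not checkmate.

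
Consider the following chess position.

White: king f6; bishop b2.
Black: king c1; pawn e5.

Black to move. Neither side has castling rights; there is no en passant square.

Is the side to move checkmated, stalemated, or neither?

neither

Black to move; black king on c1.
In check: yes, from the white bishop on b2.
Legal moves for Black: Kd2, Kc2, Kxb2, Kd1, Kb1.
Black is in check but has 5 legal moves → neither.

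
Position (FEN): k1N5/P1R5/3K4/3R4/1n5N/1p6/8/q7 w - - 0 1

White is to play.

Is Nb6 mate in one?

yes

After Nb6: black king on a8; in check: yes, from the white knight on b6.
King squares — a7: attacked by Rc7; b7: attacked by Rc7; b8: attacked by Pa7.
Black has no legal moves → checkmate.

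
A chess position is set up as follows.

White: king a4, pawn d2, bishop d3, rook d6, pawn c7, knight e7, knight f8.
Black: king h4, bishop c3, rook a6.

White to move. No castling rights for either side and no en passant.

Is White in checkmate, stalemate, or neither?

neither

White to move; white king on a4.
In check: yes, from the black rook on a6.
Legal moves for White: Kb5, Kb3, Rxa6, Bxa6.
White is in check but has 4 legal moves → neither.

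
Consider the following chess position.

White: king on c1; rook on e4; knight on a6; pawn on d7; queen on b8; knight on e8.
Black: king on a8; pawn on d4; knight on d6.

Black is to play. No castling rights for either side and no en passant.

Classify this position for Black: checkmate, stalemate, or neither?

Black to move; black king on a8.
In check: yes, from the white queen on b8.
King squares — a7: attacked by Qb8; b7: attacked by Qb8; b8: attacked by Na6.
Legal moves for Black: none.
In check with no legal moves → checkmate.

checkmate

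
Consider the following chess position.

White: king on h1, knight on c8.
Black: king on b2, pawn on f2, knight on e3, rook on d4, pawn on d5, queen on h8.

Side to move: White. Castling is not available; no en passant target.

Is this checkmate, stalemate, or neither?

White to move; white king on h1.
In check: yes, from the black queen on h8.
King squares — g1: attacked by Pf2; g2: attacked by Ne3; h2: attacked by Qh8.
Legal moves for White: none.
In check with no legal moves → checkmate.

checkmate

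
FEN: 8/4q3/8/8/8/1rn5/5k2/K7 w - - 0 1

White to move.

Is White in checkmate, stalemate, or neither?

stalemate

White to move; white king on a1.
In check: no.
King squares — b1: attacked by Rb3; a2: attacked by Nc3; b2: attacked by Rb3.
Legal moves for White: none.
Not in check and no legal moves → stalemate.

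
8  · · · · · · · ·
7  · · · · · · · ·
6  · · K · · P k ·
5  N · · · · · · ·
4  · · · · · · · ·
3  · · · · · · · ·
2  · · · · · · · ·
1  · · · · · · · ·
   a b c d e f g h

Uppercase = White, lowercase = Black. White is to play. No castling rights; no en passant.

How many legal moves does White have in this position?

White to move; king on c6.
In check: no.
Legal moves: Kd7, Kc7, Kb7, Kd6, Kb6, Kd5, Kc5, Kb5, Nb7, Nc4, Nb3, f7.
Count: 12.

12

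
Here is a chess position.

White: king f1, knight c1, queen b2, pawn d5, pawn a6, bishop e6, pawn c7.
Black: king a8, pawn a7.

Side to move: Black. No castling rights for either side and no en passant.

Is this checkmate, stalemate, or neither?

Black to move; black king on a8.
In check: no.
King squares — a7: own pawn; b7: attacked by Qb2; b8: attacked by Qb2.
Legal moves for Black: none.
Not in check and no legal moves → stalemate.

stalemate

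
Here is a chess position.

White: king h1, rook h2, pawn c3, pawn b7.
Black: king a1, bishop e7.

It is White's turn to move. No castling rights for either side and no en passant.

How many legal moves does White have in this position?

White to move; king on h1.
In check: no.
Legal moves: Rh8, Rh7, Rh6, Rh5, Rh4, Rh3, Rg2, Rf2, Re2, Rd2, Rc2, Rb2, Ra2+, Kg2, Kg1, b8=Q, b8=R, b8=B, b8=N, c4.
Count: 20.

20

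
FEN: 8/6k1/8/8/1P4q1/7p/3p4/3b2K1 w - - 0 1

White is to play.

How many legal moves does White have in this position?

4

White to move; king on g1.
In check: yes, from the black queen on g4.
Legal moves: Kh2, Kf2, Kh1, Kf1.
Count: 4.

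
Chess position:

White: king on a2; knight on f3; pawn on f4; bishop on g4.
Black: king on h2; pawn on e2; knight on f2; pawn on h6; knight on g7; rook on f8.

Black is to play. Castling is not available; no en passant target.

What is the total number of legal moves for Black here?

3

Black to move; king on h2.
In check: yes, from the white knight on f3.
Legal moves: Kg3, Kg2, Kh1.
Count: 3.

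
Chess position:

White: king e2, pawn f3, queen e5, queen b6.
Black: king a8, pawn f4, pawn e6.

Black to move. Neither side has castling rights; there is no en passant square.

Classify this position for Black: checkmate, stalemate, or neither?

stalemate

Black to move; black king on a8.
In check: no.
King squares — a7: attacked by Qb6; b7: attacked by Qb6; b8: attacked by Qe5.
Legal moves for Black: none.
Not in check and no legal moves → stalemate.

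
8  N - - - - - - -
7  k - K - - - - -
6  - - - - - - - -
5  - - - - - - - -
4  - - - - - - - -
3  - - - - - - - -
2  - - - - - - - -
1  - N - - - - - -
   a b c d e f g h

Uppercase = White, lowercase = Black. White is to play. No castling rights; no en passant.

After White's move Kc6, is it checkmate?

no

After Kc6: black king on a7; in check: no.
Black is not in check, so this cannot be checkmate.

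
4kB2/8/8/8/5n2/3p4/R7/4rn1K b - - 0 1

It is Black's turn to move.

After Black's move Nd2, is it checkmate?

After Nd2: white king on h1; in check: yes, from the black rook on e1.
White has 1 legal reply: Kh2.
In check but a legal move exists → not checkmate.

no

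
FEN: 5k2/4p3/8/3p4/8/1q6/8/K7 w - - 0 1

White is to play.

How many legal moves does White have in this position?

0

White to move; king on a1.
In check: no.
Legal moves: none.
Count: 0.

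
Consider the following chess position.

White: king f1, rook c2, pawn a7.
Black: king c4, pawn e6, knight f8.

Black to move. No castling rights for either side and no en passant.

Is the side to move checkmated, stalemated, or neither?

Black to move; black king on c4.
In check: yes, from the white rook on c2.
Legal moves for Black: Kd5, Kb5, Kd4, Kb4, Kd3, Kb3.
Black is in check but has 6 legal moves → neither.

neither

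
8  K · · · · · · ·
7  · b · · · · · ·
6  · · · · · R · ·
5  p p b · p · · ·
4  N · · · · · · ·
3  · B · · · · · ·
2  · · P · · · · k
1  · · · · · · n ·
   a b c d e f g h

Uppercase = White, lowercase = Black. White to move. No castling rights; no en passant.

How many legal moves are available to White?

White to move; king on a8.
In check: yes, from the black bishop on b7.
Legal moves: Kb8, Kxb7.
Count: 2.

2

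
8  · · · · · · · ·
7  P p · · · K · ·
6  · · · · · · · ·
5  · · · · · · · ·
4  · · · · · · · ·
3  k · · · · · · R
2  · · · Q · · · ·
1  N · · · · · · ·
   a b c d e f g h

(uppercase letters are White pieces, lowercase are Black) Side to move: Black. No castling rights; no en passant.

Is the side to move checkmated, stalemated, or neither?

Black to move; black king on a3.
In check: yes, from the white rook on h3.
Legal moves for Black: Ka4.
Black is in check but has 1 legal move → neither.

neither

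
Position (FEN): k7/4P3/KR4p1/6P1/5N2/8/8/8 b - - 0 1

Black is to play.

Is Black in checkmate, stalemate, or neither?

stalemate

Black to move; black king on a8.
In check: no.
King squares — a7: attacked by Ka6; b7: attacked by Ka6; b8: attacked by Rb6.
Legal moves for Black: none.
Not in check and no legal moves → stalemate.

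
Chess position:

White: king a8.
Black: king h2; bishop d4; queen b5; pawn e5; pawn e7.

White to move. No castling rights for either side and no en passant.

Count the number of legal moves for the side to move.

0

White to move; king on a8.
In check: no.
Legal moves: none.
Count: 0.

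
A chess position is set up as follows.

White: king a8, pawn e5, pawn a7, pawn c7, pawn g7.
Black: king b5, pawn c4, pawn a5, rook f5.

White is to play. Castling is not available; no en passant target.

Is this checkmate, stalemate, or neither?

White to move; white king on a8.
In check: no.
Legal moves for White: Kb8, Kb7, g8=Q, g8=R, g8=B, g8=N, c8=Q, c8=R, c8=B, c8=N, e6.
White has 11 legal moves and is not in check → neither.

neither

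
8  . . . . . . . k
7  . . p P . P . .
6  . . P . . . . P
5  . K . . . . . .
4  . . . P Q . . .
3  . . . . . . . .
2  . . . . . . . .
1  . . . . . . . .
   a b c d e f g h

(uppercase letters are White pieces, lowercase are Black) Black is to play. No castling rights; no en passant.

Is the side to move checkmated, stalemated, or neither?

Black to move; black king on h8.
In check: no.
King squares — g7: attacked by Ph6; h7: attacked by Qe4; g8: attacked by Pf7.
Legal moves for Black: none.
Not in check and no legal moves → stalemate.

stalemate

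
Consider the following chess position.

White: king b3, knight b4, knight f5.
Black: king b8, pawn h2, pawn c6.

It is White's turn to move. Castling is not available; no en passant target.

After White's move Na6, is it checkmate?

After Na6: black king on b8; in check: yes, from the white knight on a6.
Black has 4 legal replies: Kc8, Ka8, Kb7, Ka7.
In check but a legal move exists → not checkmate.

no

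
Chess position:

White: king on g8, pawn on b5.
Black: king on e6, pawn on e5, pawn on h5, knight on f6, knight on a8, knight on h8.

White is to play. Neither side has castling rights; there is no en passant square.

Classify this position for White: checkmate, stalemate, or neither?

White to move; white king on g8.
In check: yes, from the black knight on f6.
King squares — f7: attacked by Ke6; g7: available; h7: attacked by Nf6; f8: available; h8: available.
Legal moves for White: Kxh8, Kf8, Kg7.
White is in check but has 3 legal moves → neither.

neither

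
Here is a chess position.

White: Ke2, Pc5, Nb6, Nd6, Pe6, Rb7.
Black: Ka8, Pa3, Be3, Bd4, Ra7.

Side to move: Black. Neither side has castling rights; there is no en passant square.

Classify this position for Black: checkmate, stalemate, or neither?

checkmate

Black to move; black king on a8.
In check: yes, from the white knight on b6.
King squares — a7: own rook; b7: attacked by Nd6; b8: attacked by Rb7.
Legal moves for Black: none.
In check with no legal moves → checkmate.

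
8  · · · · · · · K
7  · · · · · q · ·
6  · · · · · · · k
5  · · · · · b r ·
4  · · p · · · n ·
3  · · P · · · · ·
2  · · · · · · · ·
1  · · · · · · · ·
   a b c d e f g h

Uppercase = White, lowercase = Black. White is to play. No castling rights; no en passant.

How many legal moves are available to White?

White to move; king on h8.
In check: no.
Legal moves: none.
Count: 0.

0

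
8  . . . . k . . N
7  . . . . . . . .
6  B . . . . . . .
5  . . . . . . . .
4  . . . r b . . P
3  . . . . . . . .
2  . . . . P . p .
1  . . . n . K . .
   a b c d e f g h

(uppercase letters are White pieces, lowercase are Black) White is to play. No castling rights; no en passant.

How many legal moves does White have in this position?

2

White to move; king on f1.
In check: yes, from the black pawn on g2.
Legal moves: Kg1, Ke1.
Count: 2.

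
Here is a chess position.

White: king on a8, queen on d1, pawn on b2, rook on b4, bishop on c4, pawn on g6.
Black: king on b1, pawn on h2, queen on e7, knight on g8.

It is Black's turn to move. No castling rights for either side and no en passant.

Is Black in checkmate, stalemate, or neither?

checkmate

Black to move; black king on b1.
In check: yes, from the white queen on d1.
King squares — a1: attacked by Qd1; c1: attacked by Qd1; a2: attacked by Bc4; b2: attacked by Rb4; c2: attacked by Qd1.
Legal moves for Black: none.
In check with no legal moves → checkmate.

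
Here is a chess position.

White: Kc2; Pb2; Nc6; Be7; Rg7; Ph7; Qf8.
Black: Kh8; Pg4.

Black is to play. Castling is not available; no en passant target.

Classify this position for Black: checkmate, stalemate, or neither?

Black to move; black king on h8.
In check: yes, from the white queen on f8.
King squares — g7: attacked by Qf8; h7: attacked by Rg7; g8: attacked by Rg7.
Legal moves for Black: none.
In check with no legal moves → checkmate.

checkmate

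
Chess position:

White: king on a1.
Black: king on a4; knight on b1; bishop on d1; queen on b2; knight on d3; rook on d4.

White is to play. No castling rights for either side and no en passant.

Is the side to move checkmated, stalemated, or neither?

White to move; white king on a1.
In check: yes, from the black queen on b2.
King squares — b1: attacked by Qb2; a2: attacked by Qb2; b2: attacked by Nd3.
Legal moves for White: none.
In check with no legal moves → checkmate.

checkmate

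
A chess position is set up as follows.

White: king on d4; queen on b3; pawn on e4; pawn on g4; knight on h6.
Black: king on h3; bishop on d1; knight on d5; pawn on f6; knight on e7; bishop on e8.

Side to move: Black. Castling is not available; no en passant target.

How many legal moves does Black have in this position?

Black to move; king on h3.
In check: yes, from the white queen on b3.
Legal moves: Kh4, Kh2, Kg2, Ne3, Nc3, Bf3, Bxb3.
Count: 7.

7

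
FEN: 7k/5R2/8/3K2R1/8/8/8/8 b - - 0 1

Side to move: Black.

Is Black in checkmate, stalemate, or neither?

Black to move; black king on h8.
In check: no.
King squares — g7: attacked by Rg5; h7: attacked by Rf7; g8: attacked by Rg5.
Legal moves for Black: none.
Not in check and no legal moves → stalemate.

stalemate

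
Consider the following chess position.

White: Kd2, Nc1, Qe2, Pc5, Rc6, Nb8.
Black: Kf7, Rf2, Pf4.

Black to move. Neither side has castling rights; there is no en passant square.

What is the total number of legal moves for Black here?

9

Black to move; king on f7.
In check: no.
Legal moves: Kg8, Kf8, Kg7, Rf3, Rh2, Rg2, Rxe2+, Rf1, f3.
Count: 9.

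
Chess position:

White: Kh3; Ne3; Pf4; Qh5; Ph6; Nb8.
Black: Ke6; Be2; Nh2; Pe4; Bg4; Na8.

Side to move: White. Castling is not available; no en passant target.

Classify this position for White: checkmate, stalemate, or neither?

neither

White to move; white king on h3.
In check: yes, from the black bishop on g4.
King squares — g2: available; h2: available; g3: available; g4: attacked by Be2; h4: available.
Legal moves for White: Kh4, Kg3, Kxh2, Kg2, Qxg4+, Nxg4.
White is in check but has 6 legal moves → neither.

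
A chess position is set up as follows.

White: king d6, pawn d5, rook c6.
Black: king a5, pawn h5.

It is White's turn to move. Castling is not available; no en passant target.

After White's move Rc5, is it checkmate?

no

After Rc5: black king on a5; in check: yes, from the white rook on c5.
Black has 4 legal replies: Kb6, Ka6, Kb4, Ka4.
In check but a legal move exists → not checkmate.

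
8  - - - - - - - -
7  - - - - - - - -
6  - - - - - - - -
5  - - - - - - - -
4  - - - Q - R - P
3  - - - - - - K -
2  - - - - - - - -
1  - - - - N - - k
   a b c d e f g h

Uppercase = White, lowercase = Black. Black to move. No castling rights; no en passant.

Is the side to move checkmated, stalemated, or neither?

stalemate

Black to move; black king on h1.
In check: no.
King squares — g1: attacked by Qd4; g2: attacked by Ne1; h2: attacked by Kg3.
Legal moves for Black: none.
Not in check and no legal moves → stalemate.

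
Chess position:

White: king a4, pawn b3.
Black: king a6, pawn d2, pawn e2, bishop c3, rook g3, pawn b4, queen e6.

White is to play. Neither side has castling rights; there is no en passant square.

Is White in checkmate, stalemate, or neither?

stalemate

White to move; white king on a4.
In check: no.
King squares — a3: attacked by Pb4; b3: own pawn; b4: attacked by Bc3; a5: attacked by Ka6; b5: attacked by Ka6.
Legal moves for White: none.
Not in check and no legal moves → stalemate.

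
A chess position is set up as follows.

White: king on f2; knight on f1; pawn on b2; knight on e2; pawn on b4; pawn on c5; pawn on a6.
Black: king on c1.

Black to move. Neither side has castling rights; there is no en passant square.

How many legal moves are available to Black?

Black to move; king on c1.
In check: yes, from the white knight on e2.
Legal moves: Kc2, Kxb2, Kd1, Kb1.
Count: 4.

4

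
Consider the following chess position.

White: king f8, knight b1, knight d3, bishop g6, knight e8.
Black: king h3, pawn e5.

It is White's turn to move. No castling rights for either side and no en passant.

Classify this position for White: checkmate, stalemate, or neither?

neither

White to move; white king on f8.
In check: no.
Legal moves for White include: Kg8, Kg7, Kf7, Ke7, Ng7, Nc7, Nf6, Nd6, Bh7, Bf7, Bh5, Bf5+, Be4, Nxe5, Nc5, Nf4+, Nb4, Nf2+, ... (list truncated; more exist).
White has legal moves and is not in check → neither.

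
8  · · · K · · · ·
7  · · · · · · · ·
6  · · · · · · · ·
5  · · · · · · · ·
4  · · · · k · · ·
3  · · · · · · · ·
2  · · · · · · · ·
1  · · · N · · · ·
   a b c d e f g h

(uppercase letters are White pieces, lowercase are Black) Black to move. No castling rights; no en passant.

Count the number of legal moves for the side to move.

Black to move; king on e4.
In check: no.
Legal moves: Kf5, Ke5, Kd5, Kf4, Kd4, Kf3, Kd3.
Count: 7.

7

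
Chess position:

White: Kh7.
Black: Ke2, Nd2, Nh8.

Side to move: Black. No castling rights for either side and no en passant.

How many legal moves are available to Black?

Black to move; king on e2.
In check: no.
Legal moves: Nf7, Ng6, Kf3, Ke3, Kd3, Kf2, Kf1, Ke1, Kd1, Ne4, Nc4, Nf3, Nb3, Nf1, Nb1.
Count: 15.

15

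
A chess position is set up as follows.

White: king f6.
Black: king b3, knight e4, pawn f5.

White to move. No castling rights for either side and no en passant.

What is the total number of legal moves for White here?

7

White to move; king on f6.
In check: yes, from the black knight on e4.
Legal moves: Kg7, Kf7, Ke7, Kg6, Ke6, Kxf5, Ke5.
Count: 7.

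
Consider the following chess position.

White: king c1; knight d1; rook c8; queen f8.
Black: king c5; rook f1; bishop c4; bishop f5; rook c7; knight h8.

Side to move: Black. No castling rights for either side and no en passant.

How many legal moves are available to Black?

Black to move; king on c5.
In check: yes, from the white queen on f8.
Legal moves: Kc6, Kb6, Kd5, Kb5, Kd4.
Count: 5.

5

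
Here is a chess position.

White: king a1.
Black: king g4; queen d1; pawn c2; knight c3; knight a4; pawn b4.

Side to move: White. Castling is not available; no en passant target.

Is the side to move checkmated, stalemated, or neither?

checkmate

White to move; white king on a1.
In check: yes, from the black queen on d1.
King squares — b1: attacked by Qd1; a2: attacked by Nc3; b2: attacked by Na4.
Legal moves for White: none.
In check with no legal moves → checkmate.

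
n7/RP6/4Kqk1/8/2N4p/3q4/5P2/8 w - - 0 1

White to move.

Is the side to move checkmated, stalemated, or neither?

checkmate

White to move; white king on e6.
In check: yes, from the black queen on f6.
King squares — d5: attacked by Qd3; e5: attacked by Qf6; f5: attacked by Qd3; d6: attacked by Qd3; f6: attacked by Kg6; d7: attacked by Qd3; e7: attacked by Qf6; f7: attacked by Qf6.
Legal moves for White: none.
In check with no legal moves → checkmate.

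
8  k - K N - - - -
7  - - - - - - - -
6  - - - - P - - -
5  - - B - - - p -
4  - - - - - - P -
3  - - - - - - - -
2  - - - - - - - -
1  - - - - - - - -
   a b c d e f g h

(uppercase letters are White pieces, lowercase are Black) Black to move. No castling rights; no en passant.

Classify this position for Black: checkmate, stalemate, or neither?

stalemate

Black to move; black king on a8.
In check: no.
King squares — a7: attacked by Bc5; b7: attacked by Kc8; b8: attacked by Kc8.
Legal moves for Black: none.
Not in check and no legal moves → stalemate.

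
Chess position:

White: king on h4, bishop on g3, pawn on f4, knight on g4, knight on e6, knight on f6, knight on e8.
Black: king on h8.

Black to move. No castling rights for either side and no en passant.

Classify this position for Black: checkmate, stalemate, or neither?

stalemate

Black to move; black king on h8.
In check: no.
King squares — g7: attacked by Ne6; h7: attacked by Nf6; g8: attacked by Nf6.
Legal moves for Black: none.
Not in check and no legal moves → stalemate.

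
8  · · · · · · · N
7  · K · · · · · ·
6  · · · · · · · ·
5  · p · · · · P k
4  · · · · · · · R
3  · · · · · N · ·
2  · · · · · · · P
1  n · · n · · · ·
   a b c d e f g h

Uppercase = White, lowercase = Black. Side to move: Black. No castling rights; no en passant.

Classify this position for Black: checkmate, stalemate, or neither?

checkmate

Black to move; black king on h5.
In check: yes, from the white rook on h4.
King squares — g4: attacked by Rh4; h4: attacked by Nf3; g5: attacked by Nf3; g6: attacked by Nh8; h6: attacked by Rh4.
Legal moves for Black: none.
In check with no legal moves → checkmate.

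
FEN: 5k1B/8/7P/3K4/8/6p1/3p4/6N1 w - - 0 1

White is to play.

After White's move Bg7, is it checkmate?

no

After Bg7: black king on f8; in check: yes, from the white bishop on g7.
Black has 4 legal replies: Kg8, Ke8, Kf7, Ke7.
In check but a legal move exists → not checkmate.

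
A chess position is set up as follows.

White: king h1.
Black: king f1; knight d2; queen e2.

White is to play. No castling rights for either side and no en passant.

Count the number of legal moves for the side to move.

0

White to move; king on h1.
In check: no.
Legal moves: none.
Count: 0.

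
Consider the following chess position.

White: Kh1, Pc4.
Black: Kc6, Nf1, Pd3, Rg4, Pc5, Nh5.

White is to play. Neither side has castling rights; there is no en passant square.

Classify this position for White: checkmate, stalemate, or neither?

stalemate

White to move; white king on h1.
In check: no.
King squares — g1: attacked by Rg4; g2: attacked by Rg4; h2: attacked by Nf1.
Legal moves for White: none.
Not in check and no legal moves → stalemate.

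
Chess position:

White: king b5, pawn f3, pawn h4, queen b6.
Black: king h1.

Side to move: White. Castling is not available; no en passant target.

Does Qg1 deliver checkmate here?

After Qg1: black king on h1; in check: yes, from the white queen on g1.
Black has 1 legal reply: Kxg1.
In check but a legal move exists → not checkmate.

no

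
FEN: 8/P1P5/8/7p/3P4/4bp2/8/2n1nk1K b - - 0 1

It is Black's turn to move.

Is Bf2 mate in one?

no

After Bf2: white king on h1; in check: no.
White is not in check, so this cannot be checkmate.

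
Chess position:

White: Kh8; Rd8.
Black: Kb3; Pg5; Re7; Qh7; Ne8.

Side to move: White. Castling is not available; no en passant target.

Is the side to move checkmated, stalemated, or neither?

checkmate

White to move; white king on h8.
In check: yes, from the black queen on h7.
King squares — g7: attacked by Re7; h7: attacked by Re7; g8: attacked by Qh7.
Legal moves for White: none.
In check with no legal moves → checkmate.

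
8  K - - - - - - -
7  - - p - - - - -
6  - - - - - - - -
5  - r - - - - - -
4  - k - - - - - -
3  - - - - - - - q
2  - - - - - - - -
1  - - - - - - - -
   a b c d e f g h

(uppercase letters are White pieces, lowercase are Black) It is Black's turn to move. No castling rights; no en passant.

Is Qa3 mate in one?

yes

After Qa3: white king on a8; in check: yes, from the black queen on a3.
King squares — a7: attacked by Qa3; b7: attacked by Rb5; b8: attacked by Rb5.
White has no legal moves → checkmate.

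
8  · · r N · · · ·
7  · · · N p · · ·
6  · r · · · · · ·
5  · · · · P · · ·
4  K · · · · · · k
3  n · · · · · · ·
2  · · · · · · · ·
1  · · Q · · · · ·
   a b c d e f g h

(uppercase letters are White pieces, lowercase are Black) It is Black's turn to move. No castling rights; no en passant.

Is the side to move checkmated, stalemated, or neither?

Black to move; black king on h4.
In check: no.
Legal moves for Black include: Rxd8, Rcb8, Ra8#, Rc7, Rcc6, Rc5, Rc4+, Rc3, Rc2, Rxc1, Rbb8, Rb7, Rh6, Rg6, Rf6, Re6, Rd6, Rbc6, ... (list truncated; more exist).
Black has legal moves and is not in check → neither.

neither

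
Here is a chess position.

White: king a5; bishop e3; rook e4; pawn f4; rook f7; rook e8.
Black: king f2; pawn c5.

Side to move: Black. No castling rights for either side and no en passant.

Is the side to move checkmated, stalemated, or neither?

Black to move; black king on f2.
In check: yes, from the white bishop on e3.
Legal moves for Black: Kg3, Kf3, Kg2, Ke2, Kf1, Ke1.
Black is in check but has 6 legal moves → neither.

neither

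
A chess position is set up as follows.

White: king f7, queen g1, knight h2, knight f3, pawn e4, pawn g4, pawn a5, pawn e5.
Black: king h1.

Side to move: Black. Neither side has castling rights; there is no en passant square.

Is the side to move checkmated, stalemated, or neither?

checkmate

Black to move; black king on h1.
In check: yes, from the white queen on g1.
King squares — g1: attacked by Nf3; g2: attacked by Qg1; h2: attacked by Qg1.
Legal moves for Black: none.
In check with no legal moves → checkmate.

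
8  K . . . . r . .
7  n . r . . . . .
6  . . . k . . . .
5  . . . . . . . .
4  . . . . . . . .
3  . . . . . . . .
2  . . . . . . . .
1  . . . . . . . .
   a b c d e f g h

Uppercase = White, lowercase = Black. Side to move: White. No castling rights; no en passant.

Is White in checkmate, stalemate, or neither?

White to move; white king on a8.
In check: yes, from the black rook on f8.
King squares — a7: attacked by Rc7; b7: attacked by Rc7; b8: attacked by Rf8.
Legal moves for White: none.
In check with no legal moves → checkmate.

checkmate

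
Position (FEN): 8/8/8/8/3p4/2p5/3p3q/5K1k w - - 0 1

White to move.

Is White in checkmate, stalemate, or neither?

stalemate

White to move; white king on f1.
In check: no.
King squares — e1: attacked by Pd2; g1: attacked by Kh1; e2: attacked by Qh2; f2: attacked by Qh2; g2: attacked by Kh1.
Legal moves for White: none.
Not in check and no legal moves → stalemate.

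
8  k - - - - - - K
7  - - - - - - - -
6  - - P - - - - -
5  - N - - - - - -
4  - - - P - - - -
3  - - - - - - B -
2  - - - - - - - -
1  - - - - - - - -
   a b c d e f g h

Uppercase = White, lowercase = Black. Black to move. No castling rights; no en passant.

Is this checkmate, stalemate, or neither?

Black to move; black king on a8.
In check: no.
King squares — a7: attacked by Nb5; b7: attacked by Pc6; b8: attacked by Bg3.
Legal moves for Black: none.
Not in check and no legal moves → stalemate.

stalemate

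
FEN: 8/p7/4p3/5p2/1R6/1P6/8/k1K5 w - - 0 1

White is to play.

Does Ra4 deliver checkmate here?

After Ra4: black king on a1; in check: yes, from the white rook on a4.
King squares — b1: attacked by Kc1; a2: attacked by Ra4; b2: attacked by Kc1.
Black has no legal moves → checkmate.

yes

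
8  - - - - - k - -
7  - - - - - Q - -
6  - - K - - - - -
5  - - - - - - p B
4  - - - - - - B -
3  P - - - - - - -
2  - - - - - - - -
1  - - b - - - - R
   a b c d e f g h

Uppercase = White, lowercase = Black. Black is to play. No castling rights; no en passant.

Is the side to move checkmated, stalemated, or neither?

Black to move; black king on f8.
In check: yes, from the white queen on f7.
King squares — e7: attacked by Qf7; f7: attacked by Bh5; g7: attacked by Qf7; e8: attacked by Qf7; g8: attacked by Qf7.
Legal moves for Black: none.
In check with no legal moves → checkmate.

checkmate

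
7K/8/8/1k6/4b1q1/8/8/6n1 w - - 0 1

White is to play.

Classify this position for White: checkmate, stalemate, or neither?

stalemate

White to move; white king on h8.
In check: no.
King squares — g7: attacked by Qg4; h7: attacked by Be4; g8: attacked by Qg4.
Legal moves for White: none.
Not in check and no legal moves → stalemate.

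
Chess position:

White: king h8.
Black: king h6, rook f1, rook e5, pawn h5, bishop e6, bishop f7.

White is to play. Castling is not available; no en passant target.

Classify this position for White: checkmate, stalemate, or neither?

stalemate

White to move; white king on h8.
In check: no.
King squares — g7: attacked by Kh6; h7: attacked by Kh6; g8: attacked by Bf7.
Legal moves for White: none.
Not in check and no legal moves → stalemate.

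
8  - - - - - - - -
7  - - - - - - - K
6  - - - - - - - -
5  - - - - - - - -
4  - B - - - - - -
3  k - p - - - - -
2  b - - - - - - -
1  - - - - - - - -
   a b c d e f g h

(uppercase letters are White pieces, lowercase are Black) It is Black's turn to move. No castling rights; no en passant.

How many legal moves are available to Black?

Black to move; king on a3.
In check: yes, from the white bishop on b4.
Legal moves: Kxb4, Ka4, Kb3, Kb2.
Count: 4.

4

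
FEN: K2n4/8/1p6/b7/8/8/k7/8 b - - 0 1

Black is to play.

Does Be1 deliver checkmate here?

no

After Be1: white king on a8; in check: no.
White is not in check, so this cannot be checkmate.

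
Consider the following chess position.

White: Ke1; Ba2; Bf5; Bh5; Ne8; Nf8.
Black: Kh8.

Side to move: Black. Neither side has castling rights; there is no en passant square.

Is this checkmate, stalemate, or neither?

stalemate

Black to move; black king on h8.
In check: no.
King squares — g7: attacked by Ne8; h7: attacked by Bf5; g8: attacked by Ba2.
Legal moves for Black: none.
Not in check and no legal moves → stalemate.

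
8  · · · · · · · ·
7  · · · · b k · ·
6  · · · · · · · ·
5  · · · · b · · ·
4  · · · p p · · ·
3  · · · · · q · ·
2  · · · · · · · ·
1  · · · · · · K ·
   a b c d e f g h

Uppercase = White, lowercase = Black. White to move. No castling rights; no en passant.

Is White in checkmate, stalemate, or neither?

White to move; white king on g1.
In check: no.
King squares — f1: attacked by Qf3; h1: attacked by Qf3; f2: attacked by Qf3; g2: attacked by Qf3; h2: attacked by Be5.
Legal moves for White: none.
Not in check and no legal moves → stalemate.

stalemate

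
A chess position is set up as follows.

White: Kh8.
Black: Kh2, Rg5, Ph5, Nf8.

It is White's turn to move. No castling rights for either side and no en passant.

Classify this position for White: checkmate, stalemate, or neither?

stalemate

White to move; white king on h8.
In check: no.
King squares — g7: attacked by Rg5; h7: attacked by Nf8; g8: attacked by Rg5.
Legal moves for White: none.
Not in check and no legal moves → stalemate.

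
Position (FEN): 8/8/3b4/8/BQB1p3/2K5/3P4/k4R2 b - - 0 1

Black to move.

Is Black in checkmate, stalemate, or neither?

Black to move; black king on a1.
In check: yes, from the white rook on f1.
King squares — b1: attacked by Rf1; a2: attacked by Bc4; b2: attacked by Kc3.
Legal moves for Black: none.
In check with no legal moves → checkmate.

checkmate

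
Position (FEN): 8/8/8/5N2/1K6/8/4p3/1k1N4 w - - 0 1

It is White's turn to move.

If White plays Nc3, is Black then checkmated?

no

After Nc3: black king on b1; in check: yes, from the white knight on c3.
Black has 4 legal replies: Kc2, Kb2, Kc1, Ka1.
In check but a legal move exists → not checkmate.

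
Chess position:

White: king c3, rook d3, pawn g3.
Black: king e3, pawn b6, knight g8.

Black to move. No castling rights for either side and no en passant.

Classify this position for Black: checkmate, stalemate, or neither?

Black to move; black king on e3.
In check: yes, from the white rook on d3.
King squares — d2: attacked by Kc3; e2: available; f2: available; d3: attacked by Kc3; f3: attacked by Rd3; d4: attacked by Kc3; e4: available; f4: attacked by Pg3.
Legal moves for Black: Ke4, Kf2, Ke2.
Black is in check but has 3 legal moves → neither.

neither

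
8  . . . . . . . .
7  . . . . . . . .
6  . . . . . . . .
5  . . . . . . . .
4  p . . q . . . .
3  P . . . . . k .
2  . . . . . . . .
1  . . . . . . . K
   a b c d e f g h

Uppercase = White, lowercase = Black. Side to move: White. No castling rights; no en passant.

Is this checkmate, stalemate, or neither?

stalemate

White to move; white king on h1.
In check: no.
King squares — g1: attacked by Qd4; g2: attacked by Kg3; h2: attacked by Kg3.
Legal moves for White: none.
Not in check and no legal moves → stalemate.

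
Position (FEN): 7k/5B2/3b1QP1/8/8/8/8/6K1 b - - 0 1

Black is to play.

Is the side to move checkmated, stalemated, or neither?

Black to move; black king on h8.
In check: yes, from the white queen on f6.
King squares — g7: attacked by Qf6; h7: attacked by Pg6; g8: attacked by Bf7.
Legal moves for Black: none.
In check with no legal moves → checkmate.

checkmate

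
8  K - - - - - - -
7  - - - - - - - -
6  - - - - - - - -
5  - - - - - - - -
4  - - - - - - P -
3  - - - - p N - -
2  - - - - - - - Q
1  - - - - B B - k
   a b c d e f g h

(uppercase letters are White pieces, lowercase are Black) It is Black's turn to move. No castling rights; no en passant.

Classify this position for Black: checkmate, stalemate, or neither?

Black to move; black king on h1.
In check: yes, from the white queen on h2.
King squares — g1: attacked by Qh2; g2: attacked by Bf1; h2: attacked by Nf3.
Legal moves for Black: none.
In check with no legal moves → checkmate.

checkmate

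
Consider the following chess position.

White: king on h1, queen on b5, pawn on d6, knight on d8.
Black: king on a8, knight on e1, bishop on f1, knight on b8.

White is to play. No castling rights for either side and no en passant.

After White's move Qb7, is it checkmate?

After Qb7: black king on a8; in check: yes, from the white queen on b7.
King squares — a7: attacked by Qb7; b7: attacked by Nd8; b8: own knight.
Black has no legal moves → checkmate.

yes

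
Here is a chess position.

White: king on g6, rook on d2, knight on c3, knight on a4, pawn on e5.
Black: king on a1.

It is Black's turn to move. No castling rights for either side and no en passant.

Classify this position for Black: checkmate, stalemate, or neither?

Black to move; black king on a1.
In check: no.
King squares — b1: attacked by Nc3; a2: attacked by Rd2; b2: attacked by Rd2.
Legal moves for Black: none.
Not in check and no legal moves → stalemate.

stalemate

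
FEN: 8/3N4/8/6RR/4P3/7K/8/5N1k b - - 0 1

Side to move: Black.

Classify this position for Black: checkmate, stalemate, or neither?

stalemate

Black to move; black king on h1.
In check: no.
King squares — g1: attacked by Rg5; g2: attacked by Kh3; h2: attacked by Nf1.
Legal moves for Black: none.
Not in check and no legal moves → stalemate.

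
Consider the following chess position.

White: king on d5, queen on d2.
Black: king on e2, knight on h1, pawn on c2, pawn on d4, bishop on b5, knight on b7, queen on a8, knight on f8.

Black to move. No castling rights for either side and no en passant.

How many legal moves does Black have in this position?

Black to move; king on e2.
In check: yes, from the white queen on d2.
Legal moves: Kf3, Kxd2, Kf1.
Count: 3.

3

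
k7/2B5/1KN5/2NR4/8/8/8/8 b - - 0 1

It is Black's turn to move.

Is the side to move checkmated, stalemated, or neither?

Black to move; black king on a8.
In check: no.
King squares — a7: attacked by Kb6; b7: attacked by Nc5; b8: attacked by Nc6.
Legal moves for Black: none.
Not in check and no legal moves → stalemate.

stalemate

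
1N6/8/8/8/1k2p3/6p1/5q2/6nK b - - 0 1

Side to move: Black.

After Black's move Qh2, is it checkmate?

After Qh2: white king on h1; in check: yes, from the black queen on h2.
King squares — g1: attacked by Qh2; g2: attacked by Qh2; h2: attacked by Pg3.
White has no legal moves → checkmate.

yes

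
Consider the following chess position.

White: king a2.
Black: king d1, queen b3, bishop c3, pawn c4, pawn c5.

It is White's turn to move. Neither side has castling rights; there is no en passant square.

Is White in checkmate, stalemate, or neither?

White to move; white king on a2.
In check: yes, from the black queen on b3.
King squares — a1: attacked by Bc3; b1: attacked by Qb3; b2: attacked by Qb3; a3: attacked by Qb3; b3: attacked by Pc4.
Legal moves for White: none.
In check with no legal moves → checkmate.

checkmate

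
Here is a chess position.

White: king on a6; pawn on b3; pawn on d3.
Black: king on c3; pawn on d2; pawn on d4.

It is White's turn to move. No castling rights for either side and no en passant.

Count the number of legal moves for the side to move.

White to move; king on a6.
In check: no.
Legal moves: Kb7, Ka7, Kb6, Kb5, Ka5, b4.
Count: 6.

6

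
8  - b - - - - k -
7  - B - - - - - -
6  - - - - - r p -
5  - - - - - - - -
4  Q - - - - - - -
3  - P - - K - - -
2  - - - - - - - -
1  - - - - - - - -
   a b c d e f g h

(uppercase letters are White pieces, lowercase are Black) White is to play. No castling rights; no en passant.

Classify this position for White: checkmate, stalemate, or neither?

White to move; white king on e3.
In check: no.
Legal moves for White include: Bc8, Ba8, Bc6, Ba6, Bd5+, Be4, Bf3, Bg2, Bh1, Qe8+, Qa8, Qd7, Qa7, Qc6, Qa6, Qb5, Qa5, Qh4, ... (list truncated; more exist).
White has legal moves and is not in check → neither.

neither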